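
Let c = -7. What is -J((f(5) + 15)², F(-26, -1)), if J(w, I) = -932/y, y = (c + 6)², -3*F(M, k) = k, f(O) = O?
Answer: 932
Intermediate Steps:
F(M, k) = -k/3
y = 1 (y = (-7 + 6)² = (-1)² = 1)
J(w, I) = -932 (J(w, I) = -932/1 = -932*1 = -932)
-J((f(5) + 15)², F(-26, -1)) = -1*(-932) = 932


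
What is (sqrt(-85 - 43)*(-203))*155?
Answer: -251720*I*sqrt(2) ≈ -3.5599e+5*I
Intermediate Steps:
(sqrt(-85 - 43)*(-203))*155 = (sqrt(-128)*(-203))*155 = ((8*I*sqrt(2))*(-203))*155 = -1624*I*sqrt(2)*155 = -251720*I*sqrt(2)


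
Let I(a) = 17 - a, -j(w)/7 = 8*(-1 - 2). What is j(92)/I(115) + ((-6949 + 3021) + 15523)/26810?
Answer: -6873/5362 ≈ -1.2818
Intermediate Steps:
j(w) = 168 (j(w) = -56*(-1 - 2) = -56*(-3) = -7*(-24) = 168)
j(92)/I(115) + ((-6949 + 3021) + 15523)/26810 = 168/(17 - 1*115) + ((-6949 + 3021) + 15523)/26810 = 168/(17 - 115) + (-3928 + 15523)*(1/26810) = 168/(-98) + 11595*(1/26810) = 168*(-1/98) + 2319/5362 = -12/7 + 2319/5362 = -6873/5362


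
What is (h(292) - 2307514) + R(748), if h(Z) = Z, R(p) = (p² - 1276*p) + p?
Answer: -2701418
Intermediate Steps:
R(p) = p² - 1275*p
(h(292) - 2307514) + R(748) = (292 - 2307514) + 748*(-1275 + 748) = -2307222 + 748*(-527) = -2307222 - 394196 = -2701418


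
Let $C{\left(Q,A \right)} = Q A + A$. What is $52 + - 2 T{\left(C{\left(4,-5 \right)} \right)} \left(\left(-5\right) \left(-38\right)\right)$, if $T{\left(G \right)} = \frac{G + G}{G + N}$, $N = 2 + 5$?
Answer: $- \frac{9032}{9} \approx -1003.6$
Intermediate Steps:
$N = 7$
$C{\left(Q,A \right)} = A + A Q$ ($C{\left(Q,A \right)} = A Q + A = A + A Q$)
$T{\left(G \right)} = \frac{2 G}{7 + G}$ ($T{\left(G \right)} = \frac{G + G}{G + 7} = \frac{2 G}{7 + G}$)
$52 + - 2 T{\left(C{\left(4,-5 \right)} \right)} \left(\left(-5\right) \left(-38\right)\right) = 52 + - 2 \frac{2 \left(- 5 \left(1 + 4\right)\right)}{7 - 5 \left(1 + 4\right)} \left(\left(-5\right) \left(-38\right)\right) = 52 + - 2 \frac{2 \left(\left(-5\right) 5\right)}{7 - 25} \cdot 190 = 52 + - 2 \cdot 2 \left(-25\right) \frac{1}{7 - 25} \cdot 190 = 52 + - 2 \cdot 2 \left(-25\right) \frac{1}{-18} \cdot 190 = 52 + - 2 \cdot 2 \left(-25\right) \left(- \frac{1}{18}\right) 190 = 52 + \left(-2\right) \frac{25}{9} \cdot 190 = 52 - \frac{9500}{9} = - \frac{9032}{9}$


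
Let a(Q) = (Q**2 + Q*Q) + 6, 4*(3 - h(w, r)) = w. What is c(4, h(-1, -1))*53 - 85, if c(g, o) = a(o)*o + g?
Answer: 153577/32 ≈ 4799.3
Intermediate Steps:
h(w, r) = 3 - w/4
a(Q) = 6 + 2*Q**2 (a(Q) = (Q**2 + Q**2) + 6 = 2*Q**2 + 6 = 6 + 2*Q**2)
c(g, o) = g + o*(6 + 2*o**2) (c(g, o) = (6 + 2*o**2)*o + g = o*(6 + 2*o**2) + g = g + o*(6 + 2*o**2))
c(4, h(-1, -1))*53 - 85 = (4 + 2*(3 - 1/4*(-1))*(3 + (3 - 1/4*(-1))**2))*53 - 85 = (4 + 2*(3 + 1/4)*(3 + (3 + 1/4)**2))*53 - 85 = (4 + 2*(13/4)*(3 + (13/4)**2))*53 - 85 = (4 + 2*(13/4)*(3 + 169/16))*53 - 85 = (4 + 2*(13/4)*(217/16))*53 - 85 = (4 + 2821/32)*53 - 85 = (2949/32)*53 - 85 = 156297/32 - 85 = 153577/32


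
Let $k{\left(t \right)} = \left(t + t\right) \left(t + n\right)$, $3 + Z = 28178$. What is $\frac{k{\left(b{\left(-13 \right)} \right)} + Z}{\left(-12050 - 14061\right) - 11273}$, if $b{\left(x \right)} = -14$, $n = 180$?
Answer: $- \frac{23527}{37384} \approx -0.62933$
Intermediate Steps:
$Z = 28175$ ($Z = -3 + 28178 = 28175$)
$k{\left(t \right)} = 2 t \left(180 + t\right)$ ($k{\left(t \right)} = \left(t + t\right) \left(t + 180\right) = 2 t \left(180 + t\right)$)
$\frac{k{\left(b{\left(-13 \right)} \right)} + Z}{\left(-12050 - 14061\right) - 11273} = \frac{2 \left(-14\right) \left(180 - 14\right) + 28175}{\left(-12050 - 14061\right) - 11273} = \frac{2 \left(-14\right) 166 + 28175}{-26111 - 11273} = \frac{-4648 + 28175}{-37384} = 23527 \left(- \frac{1}{37384}\right) = - \frac{23527}{37384}$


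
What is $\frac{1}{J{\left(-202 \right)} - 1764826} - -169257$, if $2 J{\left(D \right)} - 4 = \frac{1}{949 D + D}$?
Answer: $\frac{114644443491543857}{677339451201} \approx 1.6926 \cdot 10^{5}$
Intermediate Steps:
$J{\left(D \right)} = 2 + \frac{1}{1900 D}$ ($J{\left(D \right)} = 2 + \frac{1}{2 \left(949 D + D\right)} = 2 + \frac{1}{2 \cdot 950 D} = 2 + \frac{\frac{1}{950} \frac{1}{D}}{2} = 2 + \frac{1}{1900 D}$)
$\frac{1}{J{\left(-202 \right)} - 1764826} - -169257 = \frac{1}{\left(2 + \frac{1}{1900 \left(-202\right)}\right) - 1764826} - -169257 = \frac{1}{\left(2 + \frac{1}{1900} \left(- \frac{1}{202}\right)\right) - 1764826} + 169257 = \frac{1}{\left(2 - \frac{1}{383800}\right) - 1764826} + 169257 = \frac{1}{\frac{767599}{383800} - 1764826} + 169257 = \frac{1}{- \frac{677339451201}{383800}} + 169257 = - \frac{383800}{677339451201} + 169257 = \frac{114644443491543857}{677339451201}$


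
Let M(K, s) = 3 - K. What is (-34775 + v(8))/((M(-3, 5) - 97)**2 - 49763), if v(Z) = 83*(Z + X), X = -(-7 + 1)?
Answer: 33613/41482 ≈ 0.81030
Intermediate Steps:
X = 6 (X = -1*(-6) = 6)
v(Z) = 498 + 83*Z (v(Z) = 83*(Z + 6) = 83*(6 + Z) = 498 + 83*Z)
(-34775 + v(8))/((M(-3, 5) - 97)**2 - 49763) = (-34775 + (498 + 83*8))/(((3 - 1*(-3)) - 97)**2 - 49763) = (-34775 + (498 + 664))/(((3 + 3) - 97)**2 - 49763) = (-34775 + 1162)/((6 - 97)**2 - 49763) = -33613/((-91)**2 - 49763) = -33613/(8281 - 49763) = -33613/(-41482) = -33613*(-1/41482) = 33613/41482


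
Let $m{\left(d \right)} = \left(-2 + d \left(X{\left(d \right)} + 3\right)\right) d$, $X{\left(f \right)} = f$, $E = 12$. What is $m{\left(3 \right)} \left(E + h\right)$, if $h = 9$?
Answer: $1008$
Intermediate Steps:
$m{\left(d \right)} = d \left(-2 + d \left(3 + d\right)\right)$ ($m{\left(d \right)} = \left(-2 + d \left(d + 3\right)\right) d = \left(-2 + d \left(3 + d\right)\right) d = d \left(-2 + d \left(3 + d\right)\right)$)
$m{\left(3 \right)} \left(E + h\right) = 3 \left(-2 + 3^{2} + 3 \cdot 3\right) \left(12 + 9\right) = 3 \left(-2 + 9 + 9\right) 21 = 3 \cdot 16 \cdot 21 = 48 \cdot 21 = 1008$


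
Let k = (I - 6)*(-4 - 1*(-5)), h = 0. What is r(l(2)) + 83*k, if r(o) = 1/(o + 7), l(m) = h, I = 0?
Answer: -3485/7 ≈ -497.86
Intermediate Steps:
l(m) = 0
k = -6 (k = (0 - 6)*(-4 - 1*(-5)) = -6*(-4 + 5) = -6*1 = -6)
r(o) = 1/(7 + o)
r(l(2)) + 83*k = 1/(7 + 0) + 83*(-6) = 1/7 - 498 = -3485/7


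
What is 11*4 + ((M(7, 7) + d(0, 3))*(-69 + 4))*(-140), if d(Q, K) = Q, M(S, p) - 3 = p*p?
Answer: 473244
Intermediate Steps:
M(S, p) = 3 + p**2 (M(S, p) = 3 + p*p = 3 + p**2)
11*4 + ((M(7, 7) + d(0, 3))*(-69 + 4))*(-140) = 11*4 + (((3 + 7**2) + 0)*(-69 + 4))*(-140) = 44 + (((3 + 49) + 0)*(-65))*(-140) = 44 + ((52 + 0)*(-65))*(-140) = 44 + (52*(-65))*(-140) = 44 - 3380*(-140) = 44 + 473200 = 473244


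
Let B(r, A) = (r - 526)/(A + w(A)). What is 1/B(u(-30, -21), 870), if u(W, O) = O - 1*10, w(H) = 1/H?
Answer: -756901/484590 ≈ -1.5619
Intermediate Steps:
u(W, O) = -10 + O (u(W, O) = O - 10 = -10 + O)
B(r, A) = (-526 + r)/(A + 1/A) (B(r, A) = (r - 526)/(A + 1/A) = (-526 + r)/(A + 1/A))
1/B(u(-30, -21), 870) = 1/(870*(-526 + (-10 - 21))/(1 + 870²)) = 1/(870*(-526 - 31)/(1 + 756900)) = 1/(870*(-557)/756901) = 1/(870*(1/756901)*(-557)) = 1/(-484590/756901) = -756901/484590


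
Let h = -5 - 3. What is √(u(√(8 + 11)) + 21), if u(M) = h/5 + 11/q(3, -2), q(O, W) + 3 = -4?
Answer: 4*√1365/35 ≈ 4.2224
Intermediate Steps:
q(O, W) = -7 (q(O, W) = -3 - 4 = -7)
h = -8
u(M) = -111/35 (u(M) = -8/5 + 11/(-7) = -8*⅕ + 11*(-⅐) = -8/5 - 11/7 = -111/35)
√(u(√(8 + 11)) + 21) = √(-111/35 + 21) = √(624/35) = 4*√1365/35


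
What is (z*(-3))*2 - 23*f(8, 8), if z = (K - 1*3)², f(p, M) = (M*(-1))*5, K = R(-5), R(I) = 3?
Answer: 920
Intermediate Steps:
K = 3
f(p, M) = -5*M (f(p, M) = -M*5 = -5*M)
z = 0 (z = (3 - 1*3)² = (3 - 3)² = 0² = 0)
(z*(-3))*2 - 23*f(8, 8) = (0*(-3))*2 - (-115)*8 = 0*2 - 23*(-40) = 0 + 920 = 920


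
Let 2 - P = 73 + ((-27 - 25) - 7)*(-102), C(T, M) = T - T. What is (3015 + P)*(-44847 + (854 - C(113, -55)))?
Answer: 135234482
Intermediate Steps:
C(T, M) = 0
P = -6089 (P = 2 - (73 + ((-27 - 25) - 7)*(-102)) = 2 - (73 + (-52 - 7)*(-102)) = 2 - (73 - 59*(-102)) = 2 - (73 + 6018) = 2 - 1*6091 = 2 - 6091 = -6089)
(3015 + P)*(-44847 + (854 - C(113, -55))) = (3015 - 6089)*(-44847 + (854 - 1*0)) = -3074*(-44847 + (854 + 0)) = -3074*(-44847 + 854) = -3074*(-43993) = 135234482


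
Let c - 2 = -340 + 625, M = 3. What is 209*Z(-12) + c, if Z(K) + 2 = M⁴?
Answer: 16798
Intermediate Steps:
c = 287 (c = 2 + (-340 + 625) = 2 + 285 = 287)
Z(K) = 79 (Z(K) = -2 + 3⁴ = -2 + 81 = 79)
209*Z(-12) + c = 209*79 + 287 = 16511 + 287 = 16798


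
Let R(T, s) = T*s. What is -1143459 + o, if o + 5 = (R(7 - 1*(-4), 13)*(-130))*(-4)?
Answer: -1069104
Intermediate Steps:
o = 74355 (o = -5 + (((7 - 1*(-4))*13)*(-130))*(-4) = -5 + (((7 + 4)*13)*(-130))*(-4) = -5 + ((11*13)*(-130))*(-4) = -5 + (143*(-130))*(-4) = -5 - 18590*(-4) = -5 + 74360 = 74355)
-1143459 + o = -1143459 + 74355 = -1069104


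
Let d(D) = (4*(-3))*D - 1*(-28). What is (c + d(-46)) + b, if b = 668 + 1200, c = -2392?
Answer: 56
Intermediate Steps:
d(D) = 28 - 12*D (d(D) = -12*D + 28 = 28 - 12*D)
b = 1868
(c + d(-46)) + b = (-2392 + (28 - 12*(-46))) + 1868 = (-2392 + (28 + 552)) + 1868 = (-2392 + 580) + 1868 = -1812 + 1868 = 56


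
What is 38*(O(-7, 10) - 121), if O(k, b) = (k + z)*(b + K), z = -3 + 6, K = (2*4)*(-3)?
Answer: -2470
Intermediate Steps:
K = -24 (K = 8*(-3) = -24)
z = 3
O(k, b) = (-24 + b)*(3 + k) (O(k, b) = (k + 3)*(b - 24) = (3 + k)*(-24 + b) = (-24 + b)*(3 + k))
38*(O(-7, 10) - 121) = 38*((-72 - 24*(-7) + 3*10 + 10*(-7)) - 121) = 38*((-72 + 168 + 30 - 70) - 121) = 38*(56 - 121) = 38*(-65) = -2470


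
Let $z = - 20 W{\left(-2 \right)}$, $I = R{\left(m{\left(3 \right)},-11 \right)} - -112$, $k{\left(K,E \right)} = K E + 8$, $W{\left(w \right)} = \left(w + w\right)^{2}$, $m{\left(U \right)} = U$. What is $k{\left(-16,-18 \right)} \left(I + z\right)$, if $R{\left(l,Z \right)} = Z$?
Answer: $-64824$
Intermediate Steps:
$W{\left(w \right)} = 4 w^{2}$ ($W{\left(w \right)} = \left(2 w\right)^{2} = 4 w^{2}$)
$k{\left(K,E \right)} = 8 + E K$ ($k{\left(K,E \right)} = E K + 8 = 8 + E K$)
$I = 101$ ($I = -11 - -112 = -11 + 112 = 101$)
$z = -320$ ($z = - 20 \cdot 4 \left(-2\right)^{2} = - 20 \cdot 4 \cdot 4 = \left(-20\right) 16 = -320$)
$k{\left(-16,-18 \right)} \left(I + z\right) = \left(8 - -288\right) \left(101 - 320\right) = \left(8 + 288\right) \left(-219\right) = 296 \left(-219\right) = -64824$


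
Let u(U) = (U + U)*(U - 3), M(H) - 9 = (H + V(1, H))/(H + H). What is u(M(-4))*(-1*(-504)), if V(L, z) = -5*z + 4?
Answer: 22932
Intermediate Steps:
V(L, z) = 4 - 5*z
M(H) = 9 + (4 - 4*H)/(2*H) (M(H) = 9 + (H + (4 - 5*H))/(H + H) = 9 + (4 - 4*H)/((2*H)) = 9 + (4 - 4*H)*(1/(2*H)) = 9 + (4 - 4*H)/(2*H))
u(U) = 2*U*(-3 + U) (u(U) = (2*U)*(-3 + U) = 2*U*(-3 + U))
u(M(-4))*(-1*(-504)) = (2*(7 + 2/(-4))*(-3 + (7 + 2/(-4))))*(-1*(-504)) = (2*(7 + 2*(-1/4))*(-3 + (7 + 2*(-1/4))))*504 = (2*(7 - 1/2)*(-3 + (7 - 1/2)))*504 = (2*(13/2)*(-3 + 13/2))*504 = (2*(13/2)*(7/2))*504 = (91/2)*504 = 22932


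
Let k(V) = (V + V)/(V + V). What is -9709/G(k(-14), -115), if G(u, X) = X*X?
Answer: -9709/13225 ≈ -0.73414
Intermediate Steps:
k(V) = 1 (k(V) = (2*V)/((2*V)) = (2*V)*(1/(2*V)) = 1)
G(u, X) = X**2
-9709/G(k(-14), -115) = -9709/((-115)**2) = -9709/13225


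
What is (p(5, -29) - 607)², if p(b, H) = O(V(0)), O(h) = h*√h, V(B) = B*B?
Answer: 368449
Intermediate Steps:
V(B) = B²
O(h) = h^(3/2)
p(b, H) = 0 (p(b, H) = (0²)^(3/2) = 0^(3/2) = 0)
(p(5, -29) - 607)² = (0 - 607)² = (-607)² = 368449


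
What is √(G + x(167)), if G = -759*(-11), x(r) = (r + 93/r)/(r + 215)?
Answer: 2*√2123718559367/31897 ≈ 91.375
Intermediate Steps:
x(r) = (r + 93/r)/(215 + r)
G = 8349
√(G + x(167)) = √(8349 + (93 + 167²)/(167*(215 + 167))) = √(8349 + (1/167)*(93 + 27889)/382) = √(8349 + (1/167)*(1/382)*27982) = √(8349 + 13991/31897) = √(266322044/31897) = 2*√2123718559367/31897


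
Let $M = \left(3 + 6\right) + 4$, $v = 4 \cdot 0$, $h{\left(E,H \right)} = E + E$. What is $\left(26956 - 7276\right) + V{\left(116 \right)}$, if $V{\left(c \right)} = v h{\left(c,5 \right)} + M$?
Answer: $19693$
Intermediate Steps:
$h{\left(E,H \right)} = 2 E$
$v = 0$
$M = 13$ ($M = 9 + 4 = 13$)
$V{\left(c \right)} = 13$ ($V{\left(c \right)} = 0 \cdot 2 c + 13 = 0 + 13 = 13$)
$\left(26956 - 7276\right) + V{\left(116 \right)} = \left(26956 - 7276\right) + 13 = 19680 + 13 = 19693$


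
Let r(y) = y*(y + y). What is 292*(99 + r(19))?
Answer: 239732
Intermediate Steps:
r(y) = 2*y² (r(y) = y*(2*y) = 2*y²)
292*(99 + r(19)) = 292*(99 + 2*19²) = 292*(99 + 2*361) = 292*(99 + 722) = 292*821 = 239732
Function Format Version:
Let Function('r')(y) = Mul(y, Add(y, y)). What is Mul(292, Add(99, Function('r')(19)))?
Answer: 239732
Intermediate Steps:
Function('r')(y) = Mul(2, Pow(y, 2)) (Function('r')(y) = Mul(y, Mul(2, y)) = Mul(2, Pow(y, 2)))
Mul(292, Add(99, Function('r')(19))) = Mul(292, Add(99, Mul(2, Pow(19, 2)))) = Mul(292, Add(99, Mul(2, 361))) = Mul(292, Add(99, 722)) = Mul(292, 821) = 239732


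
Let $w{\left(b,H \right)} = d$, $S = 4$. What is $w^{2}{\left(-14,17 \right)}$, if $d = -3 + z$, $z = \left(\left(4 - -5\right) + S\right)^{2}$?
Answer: $27556$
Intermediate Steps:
$z = 169$ ($z = \left(\left(4 - -5\right) + 4\right)^{2} = \left(\left(4 + 5\right) + 4\right)^{2} = \left(9 + 4\right)^{2} = 13^{2} = 169$)
$d = 166$ ($d = -3 + 169 = 166$)
$w{\left(b,H \right)} = 166$
$w^{2}{\left(-14,17 \right)} = 166^{2} = 27556$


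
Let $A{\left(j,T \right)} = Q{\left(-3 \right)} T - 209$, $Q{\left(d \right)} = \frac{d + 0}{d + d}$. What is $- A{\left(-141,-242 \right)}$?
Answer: $330$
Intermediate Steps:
$Q{\left(d \right)} = \frac{1}{2}$ ($Q{\left(d \right)} = \frac{d}{2 d} = d \frac{1}{2 d} = \frac{1}{2}$)
$A{\left(j,T \right)} = -209 + \frac{T}{2}$ ($A{\left(j,T \right)} = \frac{T}{2} - 209 = -209 + \frac{T}{2}$)
$- A{\left(-141,-242 \right)} = - (-209 + \frac{1}{2} \left(-242\right)) = - (-209 - 121) = \left(-1\right) \left(-330\right) = 330$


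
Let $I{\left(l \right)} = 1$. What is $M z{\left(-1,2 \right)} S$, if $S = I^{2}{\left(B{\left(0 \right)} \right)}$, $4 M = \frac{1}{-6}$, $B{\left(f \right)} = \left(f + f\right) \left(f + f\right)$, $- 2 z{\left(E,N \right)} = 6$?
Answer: $\frac{1}{8} \approx 0.125$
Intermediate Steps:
$z{\left(E,N \right)} = -3$ ($z{\left(E,N \right)} = \left(- \frac{1}{2}\right) 6 = -3$)
$B{\left(f \right)} = 4 f^{2}$ ($B{\left(f \right)} = 2 f 2 f = 4 f^{2}$)
$M = - \frac{1}{24}$ ($M = \frac{1}{4 \left(-6\right)} = \frac{1}{4} \left(- \frac{1}{6}\right) = - \frac{1}{24} \approx -0.041667$)
$S = 1$ ($S = 1^{2} = 1$)
$M z{\left(-1,2 \right)} S = \left(- \frac{1}{24}\right) \left(-3\right) 1 = \frac{1}{8} \cdot 1 = \frac{1}{8}$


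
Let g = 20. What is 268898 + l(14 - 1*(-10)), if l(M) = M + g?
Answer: 268942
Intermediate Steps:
l(M) = 20 + M (l(M) = M + 20 = 20 + M)
268898 + l(14 - 1*(-10)) = 268898 + (20 + (14 - 1*(-10))) = 268898 + (20 + (14 + 10)) = 268898 + (20 + 24) = 268898 + 44 = 268942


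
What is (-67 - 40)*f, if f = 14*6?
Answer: -8988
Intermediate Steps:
f = 84
(-67 - 40)*f = (-67 - 40)*84 = -107*84 = -8988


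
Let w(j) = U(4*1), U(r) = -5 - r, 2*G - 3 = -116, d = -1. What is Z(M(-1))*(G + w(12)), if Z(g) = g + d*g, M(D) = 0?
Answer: 0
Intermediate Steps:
Z(g) = 0 (Z(g) = g - g = 0)
G = -113/2 (G = 3/2 + (½)*(-116) = 3/2 - 58 = -113/2 ≈ -56.500)
w(j) = -9 (w(j) = -5 - 4 = -9)
Z(M(-1))*(G + w(12)) = 0*(-113/2 - 9) = 0*(-131/2) = 0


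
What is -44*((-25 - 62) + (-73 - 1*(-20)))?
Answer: 6160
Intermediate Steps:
-44*((-25 - 62) + (-73 - 1*(-20))) = -44*(-87 + (-73 + 20)) = -44*(-87 - 53) = -44*(-140) = 6160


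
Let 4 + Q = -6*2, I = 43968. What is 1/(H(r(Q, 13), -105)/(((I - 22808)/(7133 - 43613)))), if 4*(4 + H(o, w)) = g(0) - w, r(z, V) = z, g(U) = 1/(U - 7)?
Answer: -3703/141816 ≈ -0.026111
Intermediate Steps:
g(U) = 1/(-7 + U)
Q = -16 (Q = -4 - 6*2 = -4 - 12 = -16)
H(o, w) = -113/28 - w/4 (H(o, w) = -4 + (1/(-7 + 0) - w)/4 = -4 + (1/(-7) - w)/4 = -4 + (-⅐ - w)/4 = -4 + (-1/28 - w/4) = -113/28 - w/4)
1/(H(r(Q, 13), -105)/(((I - 22808)/(7133 - 43613)))) = 1/((-113/28 - ¼*(-105))/(((43968 - 22808)/(7133 - 43613)))) = 1/((-113/28 + 105/4)/((21160/(-36480)))) = 1/(311/(14*((21160*(-1/36480))))) = 1/(311/(14*(-529/912))) = 1/((311/14)*(-912/529)) = 1/(-141816/3703) = -3703/141816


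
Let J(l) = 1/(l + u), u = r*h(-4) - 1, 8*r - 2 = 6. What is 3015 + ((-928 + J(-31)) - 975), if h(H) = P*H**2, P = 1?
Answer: 17791/16 ≈ 1111.9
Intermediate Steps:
r = 1 (r = 1/4 + (1/8)*6 = 1/4 + 3/4 = 1)
h(H) = H**2 (h(H) = 1*H**2 = H**2)
u = 15 (u = 1*(-4)**2 - 1 = 1*16 - 1 = 16 - 1 = 15)
J(l) = 1/(15 + l) (J(l) = 1/(l + 15) = 1/(15 + l))
3015 + ((-928 + J(-31)) - 975) = 3015 + ((-928 + 1/(15 - 31)) - 975) = 3015 + ((-928 + 1/(-16)) - 975) = 3015 + ((-928 - 1/16) - 975) = 3015 + (-14849/16 - 975) = 3015 - 30449/16 = 17791/16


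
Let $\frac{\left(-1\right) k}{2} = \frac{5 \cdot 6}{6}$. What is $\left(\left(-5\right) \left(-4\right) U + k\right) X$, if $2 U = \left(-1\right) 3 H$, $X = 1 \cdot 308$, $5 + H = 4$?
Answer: $6160$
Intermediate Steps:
$H = -1$ ($H = -5 + 4 = -1$)
$X = 308$
$k = -10$ ($k = - 2 \frac{5 \cdot 6}{6} = - 2 \cdot 30 \cdot \frac{1}{6} = \left(-2\right) 5 = -10$)
$U = \frac{3}{2}$ ($U = \frac{\left(-1\right) 3 \left(-1\right)}{2} = \frac{\left(-3\right) \left(-1\right)}{2} = \frac{1}{2} \cdot 3 = \frac{3}{2} \approx 1.5$)
$\left(\left(-5\right) \left(-4\right) U + k\right) X = \left(\left(-5\right) \left(-4\right) \frac{3}{2} - 10\right) 308 = \left(20 \cdot \frac{3}{2} - 10\right) 308 = \left(30 - 10\right) 308 = 20 \cdot 308 = 6160$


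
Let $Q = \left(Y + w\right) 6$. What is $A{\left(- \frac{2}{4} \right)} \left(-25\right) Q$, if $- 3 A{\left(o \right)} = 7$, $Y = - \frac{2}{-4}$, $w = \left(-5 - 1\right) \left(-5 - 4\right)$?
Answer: $19075$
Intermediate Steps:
$w = 54$ ($w = \left(-6\right) \left(-9\right) = 54$)
$Y = \frac{1}{2}$ ($Y = \left(-2\right) \left(- \frac{1}{4}\right) = \frac{1}{2} \approx 0.5$)
$A{\left(o \right)} = - \frac{7}{3}$ ($A{\left(o \right)} = \left(- \frac{1}{3}\right) 7 = - \frac{7}{3}$)
$Q = 327$ ($Q = \left(\frac{1}{2} + 54\right) 6 = \frac{109}{2} \cdot 6 = 327$)
$A{\left(- \frac{2}{4} \right)} \left(-25\right) Q = \left(- \frac{7}{3}\right) \left(-25\right) 327 = \frac{175}{3} \cdot 327 = 19075$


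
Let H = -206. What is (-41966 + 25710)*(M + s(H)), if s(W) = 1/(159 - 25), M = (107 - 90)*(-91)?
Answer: 1684910016/67 ≈ 2.5148e+7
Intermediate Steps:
M = -1547 (M = 17*(-91) = -1547)
s(W) = 1/134
(-41966 + 25710)*(M + s(H)) = (-41966 + 25710)*(-1547 + 1/134) = -16256*(-207297/134) = 1684910016/67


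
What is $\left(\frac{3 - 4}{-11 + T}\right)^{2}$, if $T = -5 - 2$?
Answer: $\frac{1}{324} \approx 0.0030864$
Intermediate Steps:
$T = -7$
$\left(\frac{3 - 4}{-11 + T}\right)^{2} = \left(\frac{3 - 4}{-11 - 7}\right)^{2} = \left(- \frac{1}{-18}\right)^{2} = \left(\left(-1\right) \left(- \frac{1}{18}\right)\right)^{2} = \left(\frac{1}{18}\right)^{2} = \frac{1}{324}$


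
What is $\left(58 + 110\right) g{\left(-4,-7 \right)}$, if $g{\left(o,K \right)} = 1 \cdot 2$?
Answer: $336$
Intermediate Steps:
$g{\left(o,K \right)} = 2$
$\left(58 + 110\right) g{\left(-4,-7 \right)} = \left(58 + 110\right) 2 = 168 \cdot 2 = 336$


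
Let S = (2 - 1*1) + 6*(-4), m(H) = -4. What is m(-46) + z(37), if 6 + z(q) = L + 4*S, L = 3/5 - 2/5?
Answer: -509/5 ≈ -101.80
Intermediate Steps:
S = -23 (S = (2 - 1) - 24 = 1 - 24 = -23)
L = 1/5 (L = 3*(1/5) - 2*1/5 = 3/5 - 2/5 = 1/5 ≈ 0.20000)
z(q) = -489/5 (z(q) = -6 + (1/5 + 4*(-23)) = -6 + (1/5 - 92) = -6 - 459/5 = -489/5)
m(-46) + z(37) = -4 - 489/5 = -509/5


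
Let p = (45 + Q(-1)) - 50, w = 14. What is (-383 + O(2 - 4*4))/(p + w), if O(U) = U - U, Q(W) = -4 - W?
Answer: -383/6 ≈ -63.833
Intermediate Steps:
O(U) = 0
p = -8 (p = (45 + (-4 - 1*(-1))) - 50 = (45 + (-4 + 1)) - 50 = (45 - 3) - 50 = 42 - 50 = -8)
(-383 + O(2 - 4*4))/(p + w) = (-383 + 0)/(-8 + 14) = -383/6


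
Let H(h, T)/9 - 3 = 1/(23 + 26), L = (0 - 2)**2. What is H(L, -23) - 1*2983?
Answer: -144835/49 ≈ -2955.8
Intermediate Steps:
L = 4 (L = (-2)**2 = 4)
H(h, T) = 1332/49 (H(h, T) = 27 + 9/(23 + 26) = 27 + 9/49 = 1332/49)
H(L, -23) - 1*2983 = 1332/49 - 1*2983 = 1332/49 - 2983 = -144835/49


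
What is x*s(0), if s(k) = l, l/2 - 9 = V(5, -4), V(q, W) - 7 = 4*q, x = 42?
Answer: 3024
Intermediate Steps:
V(q, W) = 7 + 4*q
l = 72 (l = 18 + 2*(7 + 4*5) = 18 + 2*(7 + 20) = 18 + 2*27 = 18 + 54 = 72)
s(k) = 72
x*s(0) = 42*72 = 3024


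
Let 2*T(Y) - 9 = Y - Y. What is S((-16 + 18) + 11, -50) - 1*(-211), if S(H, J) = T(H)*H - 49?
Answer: 441/2 ≈ 220.50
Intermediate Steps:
T(Y) = 9/2 (T(Y) = 9/2 + (Y - Y)/2 = 9/2 + (1/2)*0 = 9/2 + 0 = 9/2)
S(H, J) = -49 + 9*H/2 (S(H, J) = 9*H/2 - 49 = -49 + 9*H/2)
S((-16 + 18) + 11, -50) - 1*(-211) = (-49 + 9*((-16 + 18) + 11)/2) - 1*(-211) = (-49 + 9*(2 + 11)/2) + 211 = (-49 + (9/2)*13) + 211 = (-49 + 117/2) + 211 = 19/2 + 211 = 441/2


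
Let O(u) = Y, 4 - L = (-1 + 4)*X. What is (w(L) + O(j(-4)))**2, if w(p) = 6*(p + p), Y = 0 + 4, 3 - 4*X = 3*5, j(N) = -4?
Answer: 25600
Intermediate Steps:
X = -3 (X = 3/4 - 3*5/4 = 3/4 - 1/4*15 = 3/4 - 15/4 = -3)
L = 13 (L = 4 - (-1 + 4)*(-3) = 4 - 3*(-3) = 4 - 1*(-9) = 4 + 9 = 13)
Y = 4
w(p) = 12*p (w(p) = 6*(2*p) = 12*p)
O(u) = 4
(w(L) + O(j(-4)))**2 = (12*13 + 4)**2 = (156 + 4)**2 = 160**2 = 25600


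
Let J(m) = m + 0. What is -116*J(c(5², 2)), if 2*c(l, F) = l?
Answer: -1450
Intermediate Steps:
c(l, F) = l/2
J(m) = m
-116*J(c(5², 2)) = -58*5² = -58*25 = -116*25/2 = -1450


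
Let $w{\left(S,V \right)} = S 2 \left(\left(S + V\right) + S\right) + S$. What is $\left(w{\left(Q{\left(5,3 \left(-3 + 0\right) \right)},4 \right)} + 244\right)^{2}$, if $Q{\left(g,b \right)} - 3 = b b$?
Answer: $854042176$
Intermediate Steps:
$Q{\left(g,b \right)} = 3 + b^{2}$ ($Q{\left(g,b \right)} = 3 + b b = 3 + b^{2}$)
$w{\left(S,V \right)} = S + 2 S \left(V + 2 S\right)$ ($w{\left(S,V \right)} = 2 S \left(V + 2 S\right) + S = S + 2 S \left(V + 2 S\right)$)
$\left(w{\left(Q{\left(5,3 \left(-3 + 0\right) \right)},4 \right)} + 244\right)^{2} = \left(\left(3 + \left(3 \left(-3 + 0\right)\right)^{2}\right) \left(1 + 2 \cdot 4 + 4 \left(3 + \left(3 \left(-3 + 0\right)\right)^{2}\right)\right) + 244\right)^{2} = \left(\left(3 + \left(3 \left(-3\right)\right)^{2}\right) \left(1 + 8 + 4 \left(3 + \left(3 \left(-3\right)\right)^{2}\right)\right) + 244\right)^{2} = \left(\left(3 + \left(-9\right)^{2}\right) \left(1 + 8 + 4 \left(3 + \left(-9\right)^{2}\right)\right) + 244\right)^{2} = \left(\left(3 + 81\right) \left(1 + 8 + 4 \left(3 + 81\right)\right) + 244\right)^{2} = \left(84 \left(1 + 8 + 4 \cdot 84\right) + 244\right)^{2} = \left(84 \left(1 + 8 + 336\right) + 244\right)^{2} = \left(84 \cdot 345 + 244\right)^{2} = \left(28980 + 244\right)^{2} = 29224^{2} = 854042176$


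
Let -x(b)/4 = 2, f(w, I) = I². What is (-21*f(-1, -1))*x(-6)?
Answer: 168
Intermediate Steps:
x(b) = -8 (x(b) = -4*2 = -8)
(-21*f(-1, -1))*x(-6) = -21*(-1)²*(-8) = -21*1*(-8) = -21*(-8) = 168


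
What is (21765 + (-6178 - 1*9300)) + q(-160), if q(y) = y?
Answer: 6127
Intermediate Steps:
(21765 + (-6178 - 1*9300)) + q(-160) = (21765 + (-6178 - 1*9300)) - 160 = (21765 + (-6178 - 9300)) - 160 = (21765 - 15478) - 160 = 6287 - 160 = 6127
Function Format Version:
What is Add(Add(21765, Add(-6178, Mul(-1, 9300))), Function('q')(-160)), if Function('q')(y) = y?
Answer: 6127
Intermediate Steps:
Add(Add(21765, Add(-6178, Mul(-1, 9300))), Function('q')(-160)) = Add(Add(21765, Add(-6178, Mul(-1, 9300))), -160) = Add(Add(21765, Add(-6178, -9300)), -160) = Add(Add(21765, -15478), -160) = Add(6287, -160) = 6127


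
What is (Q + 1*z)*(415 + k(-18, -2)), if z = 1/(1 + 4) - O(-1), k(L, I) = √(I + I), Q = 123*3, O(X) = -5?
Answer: 155293 + 3742*I/5 ≈ 1.5529e+5 + 748.4*I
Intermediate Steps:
Q = 369
k(L, I) = √2*√I (k(L, I) = √(2*I) = √2*√I)
z = 26/5 (z = 1/(1 + 4) - 1*(-5) = 1/5 + 5 = ⅕ + 5 = 26/5 ≈ 5.2000)
(Q + 1*z)*(415 + k(-18, -2)) = (369 + 1*(26/5))*(415 + √2*√(-2)) = (369 + 26/5)*(415 + √2*(I*√2)) = 1871*(415 + 2*I)/5 = 155293 + 3742*I/5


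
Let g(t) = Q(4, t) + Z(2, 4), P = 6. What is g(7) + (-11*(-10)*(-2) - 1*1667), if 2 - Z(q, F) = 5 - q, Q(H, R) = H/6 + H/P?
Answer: -5660/3 ≈ -1886.7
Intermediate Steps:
Q(H, R) = H/3 (Q(H, R) = H/6 + H/6 = H/3)
Z(q, F) = -3 + q (Z(q, F) = 2 - (5 - q) = 2 + (-5 + q) = -3 + q)
g(t) = ⅓ (g(t) = (⅓)*4 + (-3 + 2) = 4/3 - 1 = ⅓)
g(7) + (-11*(-10)*(-2) - 1*1667) = ⅓ + (-11*(-10)*(-2) - 1*1667) = ⅓ + (110*(-2) - 1667) = ⅓ + (-220 - 1667) = ⅓ - 1887 = -5660/3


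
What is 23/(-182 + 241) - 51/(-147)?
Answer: 2130/2891 ≈ 0.73677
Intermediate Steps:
23/(-182 + 241) - 51/(-147) = 23/59 - 51*(-1/147) = 23*(1/59) + 17/49 = 23/59 + 17/49 = 2130/2891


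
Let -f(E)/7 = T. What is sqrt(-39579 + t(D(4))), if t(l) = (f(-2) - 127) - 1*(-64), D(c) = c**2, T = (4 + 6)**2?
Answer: I*sqrt(40342) ≈ 200.85*I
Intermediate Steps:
T = 100 (T = 10**2 = 100)
f(E) = -700 (f(E) = -7*100 = -700)
t(l) = -763 (t(l) = (-700 - 127) - 1*(-64) = -827 + 64 = -763)
sqrt(-39579 + t(D(4))) = sqrt(-39579 - 763) = sqrt(-40342) = I*sqrt(40342)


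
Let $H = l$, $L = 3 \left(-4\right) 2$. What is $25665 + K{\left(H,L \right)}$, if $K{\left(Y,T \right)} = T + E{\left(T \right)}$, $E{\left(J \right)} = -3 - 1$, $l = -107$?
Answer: $25637$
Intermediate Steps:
$L = -24$ ($L = \left(-12\right) 2 = -24$)
$H = -107$
$E{\left(J \right)} = -4$ ($E{\left(J \right)} = -3 - 1 = -4$)
$K{\left(Y,T \right)} = -4 + T$ ($K{\left(Y,T \right)} = T - 4 = -4 + T$)
$25665 + K{\left(H,L \right)} = 25665 - 28 = 25637$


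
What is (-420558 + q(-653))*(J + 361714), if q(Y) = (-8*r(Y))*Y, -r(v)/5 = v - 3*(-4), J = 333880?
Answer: 11353737073028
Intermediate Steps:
r(v) = -60 - 5*v (r(v) = -5*(v - 3*(-4)) = -5*(v + 12) = -5*(12 + v) = -60 - 5*v)
q(Y) = Y*(480 + 40*Y) (q(Y) = (-8*(-60 - 5*Y))*Y = (480 + 40*Y)*Y = Y*(480 + 40*Y))
(-420558 + q(-653))*(J + 361714) = (-420558 + 40*(-653)*(12 - 653))*(333880 + 361714) = (-420558 + 40*(-653)*(-641))*695594 = (-420558 + 16742920)*695594 = 16322362*695594 = 11353737073028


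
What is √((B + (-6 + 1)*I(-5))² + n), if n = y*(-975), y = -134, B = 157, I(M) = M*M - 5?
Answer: √133899 ≈ 365.92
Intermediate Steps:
I(M) = -5 + M² (I(M) = M² - 5 = -5 + M²)
n = 130650 (n = -134*(-975) = 130650)
√((B + (-6 + 1)*I(-5))² + n) = √((157 + (-6 + 1)*(-5 + (-5)²))² + 130650) = √((157 - 5*(-5 + 25))² + 130650) = √((157 - 5*20)² + 130650) = √((157 - 100)² + 130650) = √(57² + 130650) = √(3249 + 130650) = √133899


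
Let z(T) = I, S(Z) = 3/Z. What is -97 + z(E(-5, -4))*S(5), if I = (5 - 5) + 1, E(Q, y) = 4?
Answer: -482/5 ≈ -96.400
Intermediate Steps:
I = 1 (I = 0 + 1 = 1)
z(T) = 1
-97 + z(E(-5, -4))*S(5) = -97 + 1*(3/5) = -97 + 1*(3*(⅕)) = -97 + 1*(⅗) = -97 + ⅗ = -482/5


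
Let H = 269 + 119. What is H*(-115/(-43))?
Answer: 44620/43 ≈ 1037.7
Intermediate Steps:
H = 388
H*(-115/(-43)) = 388*(-115/(-43)) = 388*(-115*(-1/43)) = 388*(115/43) = 44620/43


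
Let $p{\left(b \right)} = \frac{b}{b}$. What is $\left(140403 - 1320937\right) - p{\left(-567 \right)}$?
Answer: $-1180535$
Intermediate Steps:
$p{\left(b \right)} = 1$
$\left(140403 - 1320937\right) - p{\left(-567 \right)} = \left(140403 - 1320937\right) - 1 = -1180534 - 1 = -1180535$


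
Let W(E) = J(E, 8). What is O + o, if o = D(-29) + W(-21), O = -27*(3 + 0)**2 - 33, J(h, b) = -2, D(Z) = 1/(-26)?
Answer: -7229/26 ≈ -278.04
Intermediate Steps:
D(Z) = -1/26
W(E) = -2
O = -276 (O = -27*3**2 - 33 = -27*9 - 33 = -243 - 33 = -276)
o = -53/26 (o = -1/26 - 2 = -53/26 ≈ -2.0385)
O + o = -276 - 53/26 = -7229/26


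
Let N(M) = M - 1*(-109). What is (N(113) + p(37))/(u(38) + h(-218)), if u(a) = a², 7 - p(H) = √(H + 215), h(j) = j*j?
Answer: 229/48968 - 3*√7/24484 ≈ 0.0043523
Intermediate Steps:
N(M) = 109 + M (N(M) = M + 109 = 109 + M)
h(j) = j²
p(H) = 7 - √(215 + H) (p(H) = 7 - √(H + 215) = 7 - √(215 + H))
(N(113) + p(37))/(u(38) + h(-218)) = ((109 + 113) + (7 - √(215 + 37)))/(38² + (-218)²) = (222 + (7 - √252))/(1444 + 47524) = (222 + (7 - 6*√7))/48968 = (222 + (7 - 6*√7))*(1/48968) = (229 - 6*√7)*(1/48968) = 229/48968 - 3*√7/24484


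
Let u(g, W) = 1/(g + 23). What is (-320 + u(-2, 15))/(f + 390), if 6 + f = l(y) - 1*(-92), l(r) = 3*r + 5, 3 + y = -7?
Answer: -6719/9471 ≈ -0.70943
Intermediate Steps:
y = -10 (y = -3 - 7 = -10)
l(r) = 5 + 3*r
u(g, W) = 1/(23 + g)
f = 61 (f = -6 + ((5 + 3*(-10)) - 1*(-92)) = -6 + ((5 - 30) + 92) = -6 + (-25 + 92) = -6 + 67 = 61)
(-320 + u(-2, 15))/(f + 390) = (-320 + 1/(23 - 2))/(61 + 390) = (-320 + 1/21)/451 = (-320 + 1/21)*(1/451) = -6719/21*1/451 = -6719/9471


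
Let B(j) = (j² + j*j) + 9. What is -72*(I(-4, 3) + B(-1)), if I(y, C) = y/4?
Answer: -720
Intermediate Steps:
I(y, C) = y/4 (I(y, C) = y*(¼) = y/4)
B(j) = 9 + 2*j² (B(j) = (j² + j²) + 9 = 2*j² + 9 = 9 + 2*j²)
-72*(I(-4, 3) + B(-1)) = -72*((¼)*(-4) + (9 + 2*(-1)²)) = -72*(-1 + (9 + 2*1)) = -72*(-1 + (9 + 2)) = -72*(-1 + 11) = -72*10 = -720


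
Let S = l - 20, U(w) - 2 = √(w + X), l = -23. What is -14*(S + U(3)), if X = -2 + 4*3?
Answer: 574 - 14*√13 ≈ 523.52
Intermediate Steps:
X = 10 (X = -2 + 12 = 10)
U(w) = 2 + √(10 + w) (U(w) = 2 + √(w + 10) = 2 + √(10 + w))
S = -43 (S = -23 - 20 = -43)
-14*(S + U(3)) = -14*(-43 + (2 + √(10 + 3))) = -14*(-43 + (2 + √13)) = -14*(-41 + √13) = 574 - 14*√13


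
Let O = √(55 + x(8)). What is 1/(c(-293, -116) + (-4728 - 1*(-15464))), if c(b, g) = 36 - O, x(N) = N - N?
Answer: 10772/116035929 + √55/116035929 ≈ 9.2897e-5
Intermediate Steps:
x(N) = 0
O = √55 (O = √(55 + 0) = √55 ≈ 7.4162)
c(b, g) = 36 - √55
1/(c(-293, -116) + (-4728 - 1*(-15464))) = 1/((36 - √55) + (-4728 - 1*(-15464))) = 1/((36 - √55) + (-4728 + 15464)) = 1/((36 - √55) + 10736) = 1/(10772 - √55)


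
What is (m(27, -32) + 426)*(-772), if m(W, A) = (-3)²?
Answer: -335820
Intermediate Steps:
m(W, A) = 9
(m(27, -32) + 426)*(-772) = (9 + 426)*(-772) = 435*(-772) = -335820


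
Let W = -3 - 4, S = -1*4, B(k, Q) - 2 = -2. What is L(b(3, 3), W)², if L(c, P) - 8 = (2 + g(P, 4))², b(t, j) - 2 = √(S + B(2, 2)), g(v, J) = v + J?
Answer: 81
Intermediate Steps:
B(k, Q) = 0 (B(k, Q) = 2 - 2 = 0)
g(v, J) = J + v
S = -4
W = -7
b(t, j) = 2 + 2*I (b(t, j) = 2 + √(-4 + 0) = 2 + √(-4) = 2 + 2*I)
L(c, P) = 8 + (6 + P)² (L(c, P) = 8 + (2 + (4 + P))² = 8 + (6 + P)²)
L(b(3, 3), W)² = (8 + (6 - 7)²)² = (8 + (-1)²)² = (8 + 1)² = 9² = 81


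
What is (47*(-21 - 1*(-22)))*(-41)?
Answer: -1927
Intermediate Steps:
(47*(-21 - 1*(-22)))*(-41) = (47*(-21 + 22))*(-41) = (47*1)*(-41) = 47*(-41) = -1927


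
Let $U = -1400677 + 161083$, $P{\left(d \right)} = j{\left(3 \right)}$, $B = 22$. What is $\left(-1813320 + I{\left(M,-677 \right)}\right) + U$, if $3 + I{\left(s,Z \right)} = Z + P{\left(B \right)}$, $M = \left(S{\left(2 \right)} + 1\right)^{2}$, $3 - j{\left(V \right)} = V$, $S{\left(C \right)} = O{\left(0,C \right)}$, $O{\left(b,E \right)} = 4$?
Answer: $-3053594$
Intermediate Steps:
$S{\left(C \right)} = 4$
$j{\left(V \right)} = 3 - V$
$P{\left(d \right)} = 0$ ($P{\left(d \right)} = 3 - 3 = 0$)
$M = 25$ ($M = \left(4 + 1\right)^{2} = 5^{2} = 25$)
$I{\left(s,Z \right)} = -3 + Z$ ($I{\left(s,Z \right)} = -3 + \left(Z + 0\right) = -3 + Z$)
$U = -1239594$
$\left(-1813320 + I{\left(M,-677 \right)}\right) + U = \left(-1813320 - 680\right) - 1239594 = -1814000 - 1239594 = -3053594$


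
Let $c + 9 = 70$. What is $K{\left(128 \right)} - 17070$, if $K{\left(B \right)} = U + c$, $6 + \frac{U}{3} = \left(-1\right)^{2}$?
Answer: $-17024$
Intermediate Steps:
$U = -15$ ($U = -18 + 3 \left(-1\right)^{2} = -18 + 3 \cdot 1 = -18 + 3 = -15$)
$c = 61$ ($c = -9 + 70 = 61$)
$K{\left(B \right)} = 46$ ($K{\left(B \right)} = -15 + 61 = 46$)
$K{\left(128 \right)} - 17070 = 46 - 17070 = -17024$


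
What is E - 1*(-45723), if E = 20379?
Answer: 66102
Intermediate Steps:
E - 1*(-45723) = 20379 - 1*(-45723) = 20379 + 45723 = 66102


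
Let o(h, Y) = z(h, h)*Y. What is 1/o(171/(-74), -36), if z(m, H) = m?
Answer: 37/3078 ≈ 0.012021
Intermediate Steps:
o(h, Y) = Y*h (o(h, Y) = h*Y = Y*h)
1/o(171/(-74), -36) = 1/(-6156/(-74)) = 1/(-6156*(-1)/74) = 1/(-36*(-171/74)) = 1/(3078/37) = 37/3078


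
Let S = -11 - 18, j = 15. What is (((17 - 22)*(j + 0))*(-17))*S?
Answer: -36975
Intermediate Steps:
S = -29
(((17 - 22)*(j + 0))*(-17))*S = (((17 - 22)*(15 + 0))*(-17))*(-29) = (-5*15*(-17))*(-29) = -75*(-17)*(-29) = 1275*(-29) = -36975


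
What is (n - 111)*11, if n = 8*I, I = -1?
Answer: -1309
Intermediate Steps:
n = -8 (n = 8*(-1) = -8)
(n - 111)*11 = (-8 - 111)*11 = -119*11 = -1309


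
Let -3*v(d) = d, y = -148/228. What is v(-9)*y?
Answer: -37/19 ≈ -1.9474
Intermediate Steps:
y = -37/57 (y = -148*1/228 = -37/57 ≈ -0.64912)
v(d) = -d/3
v(-9)*y = -1/3*(-9)*(-37/57) = 3*(-37/57) = -37/19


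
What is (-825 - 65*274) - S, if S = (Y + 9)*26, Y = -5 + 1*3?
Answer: -18817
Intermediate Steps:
Y = -2 (Y = -5 + 3 = -2)
S = 182 (S = (-2 + 9)*26 = 7*26 = 182)
(-825 - 65*274) - S = (-825 - 65*274) - 1*182 = (-825 - 17810) - 182 = -18635 - 182 = -18817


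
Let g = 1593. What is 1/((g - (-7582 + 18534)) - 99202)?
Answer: -1/108561 ≈ -9.2114e-6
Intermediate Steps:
1/((g - (-7582 + 18534)) - 99202) = 1/((1593 - (-7582 + 18534)) - 99202) = 1/((1593 - 1*10952) - 99202) = 1/((1593 - 10952) - 99202) = 1/(-9359 - 99202) = 1/(-108561) = -1/108561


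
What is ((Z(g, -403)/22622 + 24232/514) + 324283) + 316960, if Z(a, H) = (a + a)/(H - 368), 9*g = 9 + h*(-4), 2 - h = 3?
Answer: 50332958127086/78487029 ≈ 6.4129e+5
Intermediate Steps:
h = -1 (h = 2 - 1*3 = 2 - 3 = -1)
g = 13/9 (g = (9 - 1*(-4))/9 = (9 + 4)/9 = (1/9)*13 = 13/9 ≈ 1.4444)
Z(a, H) = 2*a/(-368 + H) (Z(a, H) = (2*a)/(-368 + H) = 2*a/(-368 + H))
((Z(g, -403)/22622 + 24232/514) + 324283) + 316960 = (((2*(13/9)/(-368 - 403))/22622 + 24232/514) + 324283) + 316960 = (((2*(13/9)/(-771))*(1/22622) + 24232*(1/514)) + 324283) + 316960 = (((2*(13/9)*(-1/771))*(1/22622) + 12116/257) + 324283) + 316960 = ((-26/6939*1/22622 + 12116/257) + 324283) + 316960 = ((-13/78487029 + 12116/257) + 324283) + 316960 = (3700190039/78487029 + 324283) + 316960 = 25455709415246/78487029 + 316960 = 50332958127086/78487029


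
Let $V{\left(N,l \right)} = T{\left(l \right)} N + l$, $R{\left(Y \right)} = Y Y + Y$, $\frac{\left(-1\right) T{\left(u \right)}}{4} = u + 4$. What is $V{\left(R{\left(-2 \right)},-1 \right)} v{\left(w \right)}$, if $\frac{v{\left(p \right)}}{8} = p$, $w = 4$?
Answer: $-800$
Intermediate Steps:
$T{\left(u \right)} = -16 - 4 u$ ($T{\left(u \right)} = - 4 \left(u + 4\right) = - 4 \left(4 + u\right) = -16 - 4 u$)
$R{\left(Y \right)} = Y + Y^{2}$ ($R{\left(Y \right)} = Y^{2} + Y = Y + Y^{2}$)
$v{\left(p \right)} = 8 p$
$V{\left(N,l \right)} = l + N \left(-16 - 4 l\right)$ ($V{\left(N,l \right)} = \left(-16 - 4 l\right) N + l = N \left(-16 - 4 l\right) + l = l + N \left(-16 - 4 l\right)$)
$V{\left(R{\left(-2 \right)},-1 \right)} v{\left(w \right)} = \left(-1 - 4 \left(- 2 \left(1 - 2\right)\right) \left(4 - 1\right)\right) 8 \cdot 4 = \left(-1 - 4 \left(\left(-2\right) \left(-1\right)\right) 3\right) 32 = \left(-1 - 8 \cdot 3\right) 32 = \left(-1 - 24\right) 32 = \left(-25\right) 32 = -800$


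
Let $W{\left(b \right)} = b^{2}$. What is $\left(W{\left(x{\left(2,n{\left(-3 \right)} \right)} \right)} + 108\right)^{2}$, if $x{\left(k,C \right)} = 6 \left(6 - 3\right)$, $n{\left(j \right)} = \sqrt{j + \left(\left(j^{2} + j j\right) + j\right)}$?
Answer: $186624$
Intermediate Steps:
$n{\left(j \right)} = \sqrt{2 j + 2 j^{2}}$ ($n{\left(j \right)} = \sqrt{j + \left(\left(j^{2} + j^{2}\right) + j\right)} = \sqrt{j + \left(2 j^{2} + j\right)} = \sqrt{j + \left(j + 2 j^{2}\right)} = \sqrt{2 j + 2 j^{2}}$)
$x{\left(k,C \right)} = 18$ ($x{\left(k,C \right)} = 6 \cdot 3 = 18$)
$\left(W{\left(x{\left(2,n{\left(-3 \right)} \right)} \right)} + 108\right)^{2} = \left(18^{2} + 108\right)^{2} = \left(324 + 108\right)^{2} = 432^{2} = 186624$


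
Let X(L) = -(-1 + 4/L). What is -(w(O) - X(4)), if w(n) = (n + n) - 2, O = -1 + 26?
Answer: -48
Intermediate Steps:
O = 25
w(n) = -2 + 2*n (w(n) = 2*n - 2 = -2 + 2*n)
X(L) = 1 - 4/L
-(w(O) - X(4)) = -((-2 + 2*25) - (-4 + 4)/4) = -((-2 + 50) - 0/4) = -(48 - 1*0) = -(48 + 0) = -1*48 = -48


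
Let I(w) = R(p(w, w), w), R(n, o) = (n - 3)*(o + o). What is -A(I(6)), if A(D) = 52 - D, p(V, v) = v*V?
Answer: 344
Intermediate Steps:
p(V, v) = V*v
R(n, o) = 2*o*(-3 + n) (R(n, o) = (-3 + n)*(2*o) = 2*o*(-3 + n))
I(w) = 2*w*(-3 + w**2) (I(w) = 2*w*(-3 + w*w) = 2*w*(-3 + w**2))
-A(I(6)) = -(52 - 2*6*(-3 + 6**2)) = -(52 - 2*6*(-3 + 36)) = -(52 - 2*6*33) = -(52 - 1*396) = -(52 - 396) = -1*(-344) = 344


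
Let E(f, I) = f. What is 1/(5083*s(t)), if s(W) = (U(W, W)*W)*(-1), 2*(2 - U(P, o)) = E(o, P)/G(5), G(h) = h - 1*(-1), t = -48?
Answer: 1/1463904 ≈ 6.8311e-7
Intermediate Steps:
G(h) = 1 + h (G(h) = h + 1 = 1 + h)
U(P, o) = 2 - o/12 (U(P, o) = 2 - o/(2*(1 + 5)) = 2 - o/(2*6) = 2 - o/12)
s(W) = -W*(2 - W/12) (s(W) = ((2 - W/12)*W)*(-1) = (W*(2 - W/12))*(-1) = -W*(2 - W/12))
1/(5083*s(t)) = 1/(5083*(((1/12)*(-48)*(-24 - 48)))) = 1/(5083*(((1/12)*(-48)*(-72)))) = (1/5083)/288 = (1/5083)*(1/288) = 1/1463904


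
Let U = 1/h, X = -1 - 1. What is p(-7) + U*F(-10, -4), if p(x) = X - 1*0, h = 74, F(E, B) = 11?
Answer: -137/74 ≈ -1.8514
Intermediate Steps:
X = -2
U = 1/74 ≈ 0.013514
p(x) = -2 (p(x) = -2 - 1*0 = -2 + 0 = -2)
p(-7) + U*F(-10, -4) = -2 + (1/74)*11 = -2 + 11/74 = -137/74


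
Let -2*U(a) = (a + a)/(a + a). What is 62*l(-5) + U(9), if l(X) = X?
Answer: -621/2 ≈ -310.50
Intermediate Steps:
U(a) = -1/2 (U(a) = -(a + a)/(2*(a + a)) = -2*a/(2*(2*a)) = -2*a*1/(2*a)/2 = -1/2*1 = -1/2)
62*l(-5) + U(9) = 62*(-5) - 1/2 = -310 - 1/2 = -621/2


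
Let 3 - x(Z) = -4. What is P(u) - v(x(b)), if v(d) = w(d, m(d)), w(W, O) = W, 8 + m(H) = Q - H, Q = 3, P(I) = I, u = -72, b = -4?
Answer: -79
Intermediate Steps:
x(Z) = 7 (x(Z) = 3 - 1*(-4) = 3 + 4 = 7)
m(H) = -5 - H (m(H) = -8 + (3 - H) = -5 - H)
v(d) = d
P(u) - v(x(b)) = -72 - 1*7 = -72 - 7 = -79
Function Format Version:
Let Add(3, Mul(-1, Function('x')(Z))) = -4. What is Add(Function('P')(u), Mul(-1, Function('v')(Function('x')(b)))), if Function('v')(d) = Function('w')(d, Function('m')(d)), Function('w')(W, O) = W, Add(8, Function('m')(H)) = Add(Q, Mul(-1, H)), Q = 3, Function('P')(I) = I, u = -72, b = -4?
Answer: -79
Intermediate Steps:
Function('x')(Z) = 7 (Function('x')(Z) = Add(3, Mul(-1, -4)) = Add(3, 4) = 7)
Function('m')(H) = Add(-5, Mul(-1, H)) (Function('m')(H) = Add(-8, Add(3, Mul(-1, H))) = Add(-5, Mul(-1, H)))
Function('v')(d) = d
Add(Function('P')(u), Mul(-1, Function('v')(Function('x')(b)))) = Add(-72, Mul(-1, 7)) = Add(-72, -7) = -79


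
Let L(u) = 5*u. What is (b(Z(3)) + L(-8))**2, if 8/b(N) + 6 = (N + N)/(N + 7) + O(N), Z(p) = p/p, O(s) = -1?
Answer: 1236544/729 ≈ 1696.2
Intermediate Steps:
Z(p) = 1
b(N) = 8/(-7 + 2*N/(7 + N)) (b(N) = 8/(-6 + ((N + N)/(N + 7) - 1)) = 8/(-6 + ((2*N)/(7 + N) - 1)) = 8/(-6 + (2*N/(7 + N) - 1)) = 8/(-6 + (-1 + 2*N/(7 + N))) = 8/(-7 + 2*N/(7 + N)))
(b(Z(3)) + L(-8))**2 = (8*(-7 - 1*1)/(49 + 5*1) + 5*(-8))**2 = (8*(-7 - 1)/(49 + 5) - 40)**2 = (8*(-8)/54 - 40)**2 = (8*(1/54)*(-8) - 40)**2 = (-32/27 - 40)**2 = (-1112/27)**2 = 1236544/729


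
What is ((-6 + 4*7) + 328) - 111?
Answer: 239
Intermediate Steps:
((-6 + 4*7) + 328) - 111 = ((-6 + 28) + 328) - 111 = (22 + 328) - 111 = 350 - 111 = 239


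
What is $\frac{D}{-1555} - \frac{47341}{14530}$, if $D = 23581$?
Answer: $- \frac{83249437}{4518830} \approx -18.423$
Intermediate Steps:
$\frac{D}{-1555} - \frac{47341}{14530} = \frac{23581}{-1555} - \frac{47341}{14530} = 23581 \left(- \frac{1}{1555}\right) - \frac{47341}{14530} = - \frac{23581}{1555} - \frac{47341}{14530} = - \frac{83249437}{4518830}$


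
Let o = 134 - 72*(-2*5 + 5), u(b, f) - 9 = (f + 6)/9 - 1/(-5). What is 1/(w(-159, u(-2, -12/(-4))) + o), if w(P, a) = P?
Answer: 1/335 ≈ 0.0029851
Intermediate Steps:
u(b, f) = 148/15 + f/9 (u(b, f) = 9 + ((f + 6)/9 - 1/(-5)) = 9 + ((6 + f)*(⅑) - 1*(-⅕)) = 9 + ((⅔ + f/9) + ⅕) = 9 + (13/15 + f/9) = 148/15 + f/9)
o = 494 (o = 134 - 72*(-10 + 5) = 134 - 72*(-5) = 134 + 360 = 494)
1/(w(-159, u(-2, -12/(-4))) + o) = 1/(-159 + 494) = 1/335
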